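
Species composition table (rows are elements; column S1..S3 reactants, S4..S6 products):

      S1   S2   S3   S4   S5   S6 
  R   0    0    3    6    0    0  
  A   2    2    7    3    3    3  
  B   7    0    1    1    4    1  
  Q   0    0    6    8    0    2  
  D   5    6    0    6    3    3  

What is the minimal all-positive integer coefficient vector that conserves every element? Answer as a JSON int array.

Coefficients: [3, 2, 2, 1, 5, 2]

R: 3·0+2·0+2·3 = 6 | 1·6+5·0+2·0 = 6
A: 3·2+2·2+2·7 = 24 | 1·3+5·3+2·3 = 24
B: 3·7+2·0+2·1 = 23 | 1·1+5·4+2·1 = 23
Q: 3·0+2·0+2·6 = 12 | 1·8+5·0+2·2 = 12
D: 3·5+2·6+2·0 = 27 | 1·6+5·3+2·3 = 27
gcd(3,2,2,1,5,2) = 1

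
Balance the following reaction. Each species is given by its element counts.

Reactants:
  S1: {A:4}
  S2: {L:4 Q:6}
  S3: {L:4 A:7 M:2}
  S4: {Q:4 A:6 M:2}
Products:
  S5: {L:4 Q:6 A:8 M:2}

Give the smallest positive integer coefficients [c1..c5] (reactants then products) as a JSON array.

Coefficients: [2, 3, 2, 3, 5]

L: 2·0+3·4+2·4+3·0 = 20 | 5·4 = 20
Q: 2·0+3·6+2·0+3·4 = 30 | 5·6 = 30
A: 2·4+3·0+2·7+3·6 = 40 | 5·8 = 40
M: 2·0+3·0+2·2+3·2 = 10 | 5·2 = 10
gcd(2,3,2,3,5) = 1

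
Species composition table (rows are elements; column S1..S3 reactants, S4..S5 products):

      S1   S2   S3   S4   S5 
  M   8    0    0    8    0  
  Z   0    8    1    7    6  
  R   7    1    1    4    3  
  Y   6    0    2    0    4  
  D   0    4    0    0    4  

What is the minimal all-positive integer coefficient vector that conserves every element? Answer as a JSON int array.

M: 2·8+5·0+4·0 = 16 | 2·8+5·0 = 16
Z: 2·0+5·8+4·1 = 44 | 2·7+5·6 = 44
R: 2·7+5·1+4·1 = 23 | 2·4+5·3 = 23
Y: 2·6+5·0+4·2 = 20 | 2·0+5·4 = 20
D: 2·0+5·4+4·0 = 20 | 2·0+5·4 = 20
gcd(2,5,4,2,5) = 1

Coefficients: [2, 5, 4, 2, 5]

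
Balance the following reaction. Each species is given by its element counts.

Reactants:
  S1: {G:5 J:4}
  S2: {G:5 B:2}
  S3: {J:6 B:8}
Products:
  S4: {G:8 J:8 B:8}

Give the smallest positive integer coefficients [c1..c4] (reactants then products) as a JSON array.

G: 4·5+4·5+4·0 = 40 | 5·8 = 40
J: 4·4+4·0+4·6 = 40 | 5·8 = 40
B: 4·0+4·2+4·8 = 40 | 5·8 = 40
gcd(4,4,4,5) = 1

Coefficients: [4, 4, 4, 5]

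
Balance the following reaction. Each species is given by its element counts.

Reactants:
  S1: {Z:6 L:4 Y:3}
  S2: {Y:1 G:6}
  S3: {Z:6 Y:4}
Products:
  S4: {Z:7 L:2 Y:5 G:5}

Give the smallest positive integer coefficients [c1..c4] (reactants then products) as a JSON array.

Coefficients: [3, 5, 4, 6]

Z: 3·6+5·0+4·6 = 42 | 6·7 = 42
L: 3·4+5·0+4·0 = 12 | 6·2 = 12
Y: 3·3+5·1+4·4 = 30 | 6·5 = 30
G: 3·0+5·6+4·0 = 30 | 6·5 = 30
gcd(3,5,4,6) = 1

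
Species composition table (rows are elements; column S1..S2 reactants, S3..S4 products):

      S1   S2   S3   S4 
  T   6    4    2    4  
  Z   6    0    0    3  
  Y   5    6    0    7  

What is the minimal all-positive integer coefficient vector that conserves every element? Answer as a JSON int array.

Coefficients: [2, 3, 4, 4]

T: 2·6+3·4 = 24 | 4·2+4·4 = 24
Z: 2·6+3·0 = 12 | 4·0+4·3 = 12
Y: 2·5+3·6 = 28 | 4·0+4·7 = 28
gcd(2,3,4,4) = 1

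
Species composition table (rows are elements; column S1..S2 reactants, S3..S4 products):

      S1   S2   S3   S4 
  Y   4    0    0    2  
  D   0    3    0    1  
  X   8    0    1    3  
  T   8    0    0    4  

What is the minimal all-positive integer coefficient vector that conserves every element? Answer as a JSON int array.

Coefficients: [3, 2, 6, 6]

Y: 3·4+2·0 = 12 | 6·0+6·2 = 12
D: 3·0+2·3 = 6 | 6·0+6·1 = 6
X: 3·8+2·0 = 24 | 6·1+6·3 = 24
T: 3·8+2·0 = 24 | 6·0+6·4 = 24
gcd(3,2,6,6) = 1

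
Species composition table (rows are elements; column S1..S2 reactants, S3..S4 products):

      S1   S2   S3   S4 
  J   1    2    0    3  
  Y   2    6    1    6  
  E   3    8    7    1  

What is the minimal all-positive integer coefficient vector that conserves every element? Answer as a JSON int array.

J: 5·1+2·2 = 9 | 4·0+3·3 = 9
Y: 5·2+2·6 = 22 | 4·1+3·6 = 22
E: 5·3+2·8 = 31 | 4·7+3·1 = 31
gcd(5,2,4,3) = 1

Coefficients: [5, 2, 4, 3]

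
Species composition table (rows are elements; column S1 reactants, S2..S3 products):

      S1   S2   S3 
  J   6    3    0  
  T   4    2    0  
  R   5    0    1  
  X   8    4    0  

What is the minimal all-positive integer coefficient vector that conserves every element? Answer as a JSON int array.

Coefficients: [1, 2, 5]

J: 1·6 = 6 | 2·3+5·0 = 6
T: 1·4 = 4 | 2·2+5·0 = 4
R: 1·5 = 5 | 2·0+5·1 = 5
X: 1·8 = 8 | 2·4+5·0 = 8
gcd(1,2,5) = 1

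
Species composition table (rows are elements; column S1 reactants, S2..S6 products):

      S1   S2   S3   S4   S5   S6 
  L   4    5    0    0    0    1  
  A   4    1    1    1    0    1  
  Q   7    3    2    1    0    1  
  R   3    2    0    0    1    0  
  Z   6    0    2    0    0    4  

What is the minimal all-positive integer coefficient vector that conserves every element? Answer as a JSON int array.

Coefficients: [3, 2, 5, 3, 5, 2]

L: 3·4 = 12 | 2·5+5·0+3·0+5·0+2·1 = 12
A: 3·4 = 12 | 2·1+5·1+3·1+5·0+2·1 = 12
Q: 3·7 = 21 | 2·3+5·2+3·1+5·0+2·1 = 21
R: 3·3 = 9 | 2·2+5·0+3·0+5·1+2·0 = 9
Z: 3·6 = 18 | 2·0+5·2+3·0+5·0+2·4 = 18
gcd(3,2,5,3,5,2) = 1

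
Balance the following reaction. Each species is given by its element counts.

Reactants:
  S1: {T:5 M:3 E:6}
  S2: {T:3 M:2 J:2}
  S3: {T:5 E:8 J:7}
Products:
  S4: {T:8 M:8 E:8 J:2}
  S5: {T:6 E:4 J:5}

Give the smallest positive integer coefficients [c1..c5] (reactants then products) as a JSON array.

Coefficients: [4, 6, 2, 3, 4]

T: 4·5+6·3+2·5 = 48 | 3·8+4·6 = 48
M: 4·3+6·2+2·0 = 24 | 3·8+4·0 = 24
E: 4·6+6·0+2·8 = 40 | 3·8+4·4 = 40
J: 4·0+6·2+2·7 = 26 | 3·2+4·5 = 26
gcd(4,6,2,3,4) = 1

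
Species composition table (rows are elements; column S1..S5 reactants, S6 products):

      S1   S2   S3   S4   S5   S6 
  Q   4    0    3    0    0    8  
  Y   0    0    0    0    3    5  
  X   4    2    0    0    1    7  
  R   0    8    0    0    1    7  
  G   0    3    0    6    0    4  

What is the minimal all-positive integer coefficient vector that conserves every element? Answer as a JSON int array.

Q: 3·4+2·0+4·3+1·0+5·0 = 24 | 3·8 = 24
Y: 3·0+2·0+4·0+1·0+5·3 = 15 | 3·5 = 15
X: 3·4+2·2+4·0+1·0+5·1 = 21 | 3·7 = 21
R: 3·0+2·8+4·0+1·0+5·1 = 21 | 3·7 = 21
G: 3·0+2·3+4·0+1·6+5·0 = 12 | 3·4 = 12
gcd(3,2,4,1,5,3) = 1

Coefficients: [3, 2, 4, 1, 5, 3]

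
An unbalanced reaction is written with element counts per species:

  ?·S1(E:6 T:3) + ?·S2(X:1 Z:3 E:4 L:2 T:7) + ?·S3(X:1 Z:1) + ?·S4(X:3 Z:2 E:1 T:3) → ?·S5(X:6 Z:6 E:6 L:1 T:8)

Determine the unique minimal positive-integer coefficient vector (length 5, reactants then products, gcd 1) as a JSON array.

Coefficients: [1, 1, 5, 2, 2]

X: 1·0+1·1+5·1+2·3 = 12 | 2·6 = 12
Z: 1·0+1·3+5·1+2·2 = 12 | 2·6 = 12
E: 1·6+1·4+5·0+2·1 = 12 | 2·6 = 12
L: 1·0+1·2+5·0+2·0 = 2 | 2·1 = 2
T: 1·3+1·7+5·0+2·3 = 16 | 2·8 = 16
gcd(1,1,5,2,2) = 1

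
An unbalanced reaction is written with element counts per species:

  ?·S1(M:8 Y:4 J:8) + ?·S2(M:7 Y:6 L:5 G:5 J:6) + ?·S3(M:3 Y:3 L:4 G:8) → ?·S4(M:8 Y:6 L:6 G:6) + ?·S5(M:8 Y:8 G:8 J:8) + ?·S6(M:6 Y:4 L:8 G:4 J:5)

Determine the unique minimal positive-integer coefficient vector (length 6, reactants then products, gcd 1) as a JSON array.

Coefficients: [1, 6, 2, 1, 3, 4]

M: 1·8+6·7+2·3 = 56 | 1·8+3·8+4·6 = 56
Y: 1·4+6·6+2·3 = 46 | 1·6+3·8+4·4 = 46
L: 1·0+6·5+2·4 = 38 | 1·6+3·0+4·8 = 38
G: 1·0+6·5+2·8 = 46 | 1·6+3·8+4·4 = 46
J: 1·8+6·6+2·0 = 44 | 1·0+3·8+4·5 = 44
gcd(1,6,2,1,3,4) = 1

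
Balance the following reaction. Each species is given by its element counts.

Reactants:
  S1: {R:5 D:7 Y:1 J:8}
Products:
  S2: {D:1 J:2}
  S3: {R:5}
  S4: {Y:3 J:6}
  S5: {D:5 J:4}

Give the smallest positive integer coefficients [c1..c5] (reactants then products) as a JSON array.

R: 3·5 = 15 | 1·0+3·5+1·0+4·0 = 15
D: 3·7 = 21 | 1·1+3·0+1·0+4·5 = 21
Y: 3·1 = 3 | 1·0+3·0+1·3+4·0 = 3
J: 3·8 = 24 | 1·2+3·0+1·6+4·4 = 24
gcd(3,1,3,1,4) = 1

Coefficients: [3, 1, 3, 1, 4]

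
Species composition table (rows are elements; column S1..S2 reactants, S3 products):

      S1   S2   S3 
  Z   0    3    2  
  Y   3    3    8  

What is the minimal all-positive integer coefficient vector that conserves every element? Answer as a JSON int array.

Z: 6·0+2·3 = 6 | 3·2 = 6
Y: 6·3+2·3 = 24 | 3·8 = 24
gcd(6,2,3) = 1

Coefficients: [6, 2, 3]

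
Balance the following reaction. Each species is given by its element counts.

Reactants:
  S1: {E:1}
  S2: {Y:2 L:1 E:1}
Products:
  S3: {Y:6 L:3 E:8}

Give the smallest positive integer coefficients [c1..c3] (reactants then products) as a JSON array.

Y: 5·0+3·2 = 6 | 1·6 = 6
L: 5·0+3·1 = 3 | 1·3 = 3
E: 5·1+3·1 = 8 | 1·8 = 8
gcd(5,3,1) = 1

Coefficients: [5, 3, 1]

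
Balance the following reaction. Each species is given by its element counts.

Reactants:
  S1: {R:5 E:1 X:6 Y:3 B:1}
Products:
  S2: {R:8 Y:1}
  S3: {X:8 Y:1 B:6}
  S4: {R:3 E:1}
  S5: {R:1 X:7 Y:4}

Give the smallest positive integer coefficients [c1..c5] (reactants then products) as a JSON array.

R: 6·5 = 30 | 1·8+1·0+6·3+4·1 = 30
E: 6·1 = 6 | 1·0+1·0+6·1+4·0 = 6
X: 6·6 = 36 | 1·0+1·8+6·0+4·7 = 36
Y: 6·3 = 18 | 1·1+1·1+6·0+4·4 = 18
B: 6·1 = 6 | 1·0+1·6+6·0+4·0 = 6
gcd(6,1,1,6,4) = 1

Coefficients: [6, 1, 1, 6, 4]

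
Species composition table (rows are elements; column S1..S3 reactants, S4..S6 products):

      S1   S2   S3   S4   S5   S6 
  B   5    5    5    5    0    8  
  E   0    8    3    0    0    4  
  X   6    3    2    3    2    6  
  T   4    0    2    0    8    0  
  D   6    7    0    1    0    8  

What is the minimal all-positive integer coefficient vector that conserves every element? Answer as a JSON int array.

Coefficients: [6, 1, 4, 3, 4, 5]

B: 6·5+1·5+4·5 = 55 | 3·5+4·0+5·8 = 55
E: 6·0+1·8+4·3 = 20 | 3·0+4·0+5·4 = 20
X: 6·6+1·3+4·2 = 47 | 3·3+4·2+5·6 = 47
T: 6·4+1·0+4·2 = 32 | 3·0+4·8+5·0 = 32
D: 6·6+1·7+4·0 = 43 | 3·1+4·0+5·8 = 43
gcd(6,1,4,3,4,5) = 1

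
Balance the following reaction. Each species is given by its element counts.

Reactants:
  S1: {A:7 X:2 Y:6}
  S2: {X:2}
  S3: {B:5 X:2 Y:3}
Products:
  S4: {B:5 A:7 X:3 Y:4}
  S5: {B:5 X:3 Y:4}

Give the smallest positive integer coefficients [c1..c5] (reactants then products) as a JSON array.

B: 1·0+2·0+6·5 = 30 | 1·5+5·5 = 30
A: 1·7+2·0+6·0 = 7 | 1·7+5·0 = 7
X: 1·2+2·2+6·2 = 18 | 1·3+5·3 = 18
Y: 1·6+2·0+6·3 = 24 | 1·4+5·4 = 24
gcd(1,2,6,1,5) = 1

Coefficients: [1, 2, 6, 1, 5]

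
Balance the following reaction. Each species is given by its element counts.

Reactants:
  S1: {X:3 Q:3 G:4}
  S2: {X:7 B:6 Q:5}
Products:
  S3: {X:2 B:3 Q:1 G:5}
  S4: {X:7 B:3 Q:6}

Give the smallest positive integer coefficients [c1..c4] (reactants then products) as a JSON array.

X: 5·3+5·7 = 50 | 4·2+6·7 = 50
B: 5·0+5·6 = 30 | 4·3+6·3 = 30
Q: 5·3+5·5 = 40 | 4·1+6·6 = 40
G: 5·4+5·0 = 20 | 4·5+6·0 = 20
gcd(5,5,4,6) = 1

Coefficients: [5, 5, 4, 6]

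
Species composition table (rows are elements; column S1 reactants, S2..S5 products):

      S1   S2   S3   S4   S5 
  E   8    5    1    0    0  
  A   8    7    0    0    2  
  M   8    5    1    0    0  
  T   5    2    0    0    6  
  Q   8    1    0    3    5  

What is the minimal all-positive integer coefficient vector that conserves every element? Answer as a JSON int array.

Coefficients: [2, 2, 6, 3, 1]

E: 2·8 = 16 | 2·5+6·1+3·0+1·0 = 16
A: 2·8 = 16 | 2·7+6·0+3·0+1·2 = 16
M: 2·8 = 16 | 2·5+6·1+3·0+1·0 = 16
T: 2·5 = 10 | 2·2+6·0+3·0+1·6 = 10
Q: 2·8 = 16 | 2·1+6·0+3·3+1·5 = 16
gcd(2,2,6,3,1) = 1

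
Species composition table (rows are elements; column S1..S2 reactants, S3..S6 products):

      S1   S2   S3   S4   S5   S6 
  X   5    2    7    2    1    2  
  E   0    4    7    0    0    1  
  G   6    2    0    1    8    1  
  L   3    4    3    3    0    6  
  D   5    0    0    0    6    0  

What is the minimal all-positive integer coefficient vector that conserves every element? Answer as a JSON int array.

Coefficients: [6, 6, 3, 5, 5, 3]

X: 6·5+6·2 = 42 | 3·7+5·2+5·1+3·2 = 42
E: 6·0+6·4 = 24 | 3·7+5·0+5·0+3·1 = 24
G: 6·6+6·2 = 48 | 3·0+5·1+5·8+3·1 = 48
L: 6·3+6·4 = 42 | 3·3+5·3+5·0+3·6 = 42
D: 6·5+6·0 = 30 | 3·0+5·0+5·6+3·0 = 30
gcd(6,6,3,5,5,3) = 1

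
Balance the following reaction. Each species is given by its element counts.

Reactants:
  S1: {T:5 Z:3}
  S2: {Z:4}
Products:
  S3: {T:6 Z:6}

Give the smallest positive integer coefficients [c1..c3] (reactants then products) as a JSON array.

Coefficients: [6, 3, 5]

T: 6·5+3·0 = 30 | 5·6 = 30
Z: 6·3+3·4 = 30 | 5·6 = 30
gcd(6,3,5) = 1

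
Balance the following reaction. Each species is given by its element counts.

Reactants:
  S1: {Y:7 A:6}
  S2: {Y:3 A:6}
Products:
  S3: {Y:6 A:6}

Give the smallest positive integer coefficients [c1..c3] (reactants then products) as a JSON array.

Coefficients: [3, 1, 4]

Y: 3·7+1·3 = 24 | 4·6 = 24
A: 3·6+1·6 = 24 | 4·6 = 24
gcd(3,1,4) = 1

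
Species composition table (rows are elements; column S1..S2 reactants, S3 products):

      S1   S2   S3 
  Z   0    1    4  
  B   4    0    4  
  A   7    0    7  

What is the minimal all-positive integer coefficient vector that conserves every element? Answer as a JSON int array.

Z: 1·0+4·1 = 4 | 1·4 = 4
B: 1·4+4·0 = 4 | 1·4 = 4
A: 1·7+4·0 = 7 | 1·7 = 7
gcd(1,4,1) = 1

Coefficients: [1, 4, 1]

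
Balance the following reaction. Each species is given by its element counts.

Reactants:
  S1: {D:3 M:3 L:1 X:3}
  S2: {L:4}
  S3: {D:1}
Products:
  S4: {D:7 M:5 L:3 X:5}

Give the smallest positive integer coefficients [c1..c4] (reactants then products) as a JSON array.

D: 5·3+1·0+6·1 = 21 | 3·7 = 21
M: 5·3+1·0+6·0 = 15 | 3·5 = 15
L: 5·1+1·4+6·0 = 9 | 3·3 = 9
X: 5·3+1·0+6·0 = 15 | 3·5 = 15
gcd(5,1,6,3) = 1

Coefficients: [5, 1, 6, 3]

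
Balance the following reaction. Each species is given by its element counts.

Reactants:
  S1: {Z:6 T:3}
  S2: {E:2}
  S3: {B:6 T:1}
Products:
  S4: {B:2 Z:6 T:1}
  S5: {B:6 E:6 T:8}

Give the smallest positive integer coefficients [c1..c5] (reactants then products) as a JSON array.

B: 3·0+3·0+2·6 = 12 | 3·2+1·6 = 12
E: 3·0+3·2+2·0 = 6 | 3·0+1·6 = 6
Z: 3·6+3·0+2·0 = 18 | 3·6+1·0 = 18
T: 3·3+3·0+2·1 = 11 | 3·1+1·8 = 11
gcd(3,3,2,3,1) = 1

Coefficients: [3, 3, 2, 3, 1]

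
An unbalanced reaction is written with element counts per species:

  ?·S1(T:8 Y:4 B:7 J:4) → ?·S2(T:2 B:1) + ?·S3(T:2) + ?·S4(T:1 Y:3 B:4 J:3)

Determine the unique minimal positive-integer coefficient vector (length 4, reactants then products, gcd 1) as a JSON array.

T: 3·8 = 24 | 5·2+5·2+4·1 = 24
Y: 3·4 = 12 | 5·0+5·0+4·3 = 12
B: 3·7 = 21 | 5·1+5·0+4·4 = 21
J: 3·4 = 12 | 5·0+5·0+4·3 = 12
gcd(3,5,5,4) = 1

Coefficients: [3, 5, 5, 4]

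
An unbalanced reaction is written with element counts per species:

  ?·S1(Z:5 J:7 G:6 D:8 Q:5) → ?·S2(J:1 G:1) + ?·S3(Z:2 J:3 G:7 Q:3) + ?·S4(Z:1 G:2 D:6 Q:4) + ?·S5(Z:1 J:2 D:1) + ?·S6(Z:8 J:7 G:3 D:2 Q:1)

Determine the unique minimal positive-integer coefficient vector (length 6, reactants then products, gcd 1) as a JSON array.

Coefficients: [4, 6, 1, 4, 6, 1]

Z: 4·5 = 20 | 6·0+1·2+4·1+6·1+1·8 = 20
J: 4·7 = 28 | 6·1+1·3+4·0+6·2+1·7 = 28
G: 4·6 = 24 | 6·1+1·7+4·2+6·0+1·3 = 24
D: 4·8 = 32 | 6·0+1·0+4·6+6·1+1·2 = 32
Q: 4·5 = 20 | 6·0+1·3+4·4+6·0+1·1 = 20
gcd(4,6,1,4,6,1) = 1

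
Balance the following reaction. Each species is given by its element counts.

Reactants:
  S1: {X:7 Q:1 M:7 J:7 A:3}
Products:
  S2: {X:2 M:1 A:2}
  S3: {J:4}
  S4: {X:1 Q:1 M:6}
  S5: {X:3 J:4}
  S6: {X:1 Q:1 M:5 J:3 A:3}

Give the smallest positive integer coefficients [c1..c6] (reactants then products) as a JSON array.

X: 5·7 = 35 | 6·2+2·0+4·1+6·3+1·1 = 35
Q: 5·1 = 5 | 6·0+2·0+4·1+6·0+1·1 = 5
M: 5·7 = 35 | 6·1+2·0+4·6+6·0+1·5 = 35
J: 5·7 = 35 | 6·0+2·4+4·0+6·4+1·3 = 35
A: 5·3 = 15 | 6·2+2·0+4·0+6·0+1·3 = 15
gcd(5,6,2,4,6,1) = 1

Coefficients: [5, 6, 2, 4, 6, 1]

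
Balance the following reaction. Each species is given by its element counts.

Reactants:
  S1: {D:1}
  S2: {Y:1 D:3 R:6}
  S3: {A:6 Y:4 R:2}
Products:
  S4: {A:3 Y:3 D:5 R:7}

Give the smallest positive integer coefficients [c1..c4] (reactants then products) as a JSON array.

Coefficients: [4, 2, 1, 2]

A: 4·0+2·0+1·6 = 6 | 2·3 = 6
Y: 4·0+2·1+1·4 = 6 | 2·3 = 6
D: 4·1+2·3+1·0 = 10 | 2·5 = 10
R: 4·0+2·6+1·2 = 14 | 2·7 = 14
gcd(4,2,1,2) = 1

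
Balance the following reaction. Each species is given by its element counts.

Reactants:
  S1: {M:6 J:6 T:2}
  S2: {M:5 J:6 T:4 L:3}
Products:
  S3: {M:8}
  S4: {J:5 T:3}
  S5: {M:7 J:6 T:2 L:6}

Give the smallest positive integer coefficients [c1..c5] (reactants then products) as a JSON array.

M: 3·6+4·5 = 38 | 3·8+6·0+2·7 = 38
J: 3·6+4·6 = 42 | 3·0+6·5+2·6 = 42
T: 3·2+4·4 = 22 | 3·0+6·3+2·2 = 22
L: 3·0+4·3 = 12 | 3·0+6·0+2·6 = 12
gcd(3,4,3,6,2) = 1

Coefficients: [3, 4, 3, 6, 2]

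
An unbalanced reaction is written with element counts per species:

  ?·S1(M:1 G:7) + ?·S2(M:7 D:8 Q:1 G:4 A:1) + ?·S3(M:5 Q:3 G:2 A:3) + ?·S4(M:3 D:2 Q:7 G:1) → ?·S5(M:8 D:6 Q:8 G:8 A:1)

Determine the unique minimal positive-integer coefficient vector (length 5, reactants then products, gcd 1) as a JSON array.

Coefficients: [4, 3, 1, 6, 6]

M: 4·1+3·7+1·5+6·3 = 48 | 6·8 = 48
D: 4·0+3·8+1·0+6·2 = 36 | 6·6 = 36
Q: 4·0+3·1+1·3+6·7 = 48 | 6·8 = 48
G: 4·7+3·4+1·2+6·1 = 48 | 6·8 = 48
A: 4·0+3·1+1·3+6·0 = 6 | 6·1 = 6
gcd(4,3,1,6,6) = 1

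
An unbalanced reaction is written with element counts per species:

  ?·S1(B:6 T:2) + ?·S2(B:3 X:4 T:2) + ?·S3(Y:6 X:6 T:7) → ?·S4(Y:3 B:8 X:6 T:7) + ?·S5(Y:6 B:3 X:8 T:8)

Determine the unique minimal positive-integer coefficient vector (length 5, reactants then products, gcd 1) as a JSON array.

Coefficients: [6, 5, 4, 6, 1]

Y: 6·0+5·0+4·6 = 24 | 6·3+1·6 = 24
B: 6·6+5·3+4·0 = 51 | 6·8+1·3 = 51
X: 6·0+5·4+4·6 = 44 | 6·6+1·8 = 44
T: 6·2+5·2+4·7 = 50 | 6·7+1·8 = 50
gcd(6,5,4,6,1) = 1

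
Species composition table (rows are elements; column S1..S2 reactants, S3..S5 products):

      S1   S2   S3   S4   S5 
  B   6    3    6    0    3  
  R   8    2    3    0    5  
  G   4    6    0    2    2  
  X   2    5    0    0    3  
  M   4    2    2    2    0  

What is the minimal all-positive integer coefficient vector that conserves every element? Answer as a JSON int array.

B: 2·6+1·3 = 15 | 1·6+4·0+3·3 = 15
R: 2·8+1·2 = 18 | 1·3+4·0+3·5 = 18
G: 2·4+1·6 = 14 | 1·0+4·2+3·2 = 14
X: 2·2+1·5 = 9 | 1·0+4·0+3·3 = 9
M: 2·4+1·2 = 10 | 1·2+4·2+3·0 = 10
gcd(2,1,1,4,3) = 1

Coefficients: [2, 1, 1, 4, 3]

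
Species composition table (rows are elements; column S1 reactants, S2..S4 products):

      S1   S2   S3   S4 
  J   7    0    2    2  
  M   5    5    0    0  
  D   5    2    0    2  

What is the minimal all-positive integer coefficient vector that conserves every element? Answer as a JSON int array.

J: 2·7 = 14 | 2·0+4·2+3·2 = 14
M: 2·5 = 10 | 2·5+4·0+3·0 = 10
D: 2·5 = 10 | 2·2+4·0+3·2 = 10
gcd(2,2,4,3) = 1

Coefficients: [2, 2, 4, 3]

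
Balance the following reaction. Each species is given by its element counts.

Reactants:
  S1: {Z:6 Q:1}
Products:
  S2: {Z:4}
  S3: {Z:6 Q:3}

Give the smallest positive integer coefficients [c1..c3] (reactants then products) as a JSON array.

Z: 3·6 = 18 | 3·4+1·6 = 18
Q: 3·1 = 3 | 3·0+1·3 = 3
gcd(3,3,1) = 1

Coefficients: [3, 3, 1]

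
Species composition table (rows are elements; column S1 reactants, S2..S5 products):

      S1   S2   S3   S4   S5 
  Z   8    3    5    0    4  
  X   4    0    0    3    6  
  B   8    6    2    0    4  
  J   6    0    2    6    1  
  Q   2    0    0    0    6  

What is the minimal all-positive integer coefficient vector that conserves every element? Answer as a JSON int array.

Coefficients: [6, 5, 5, 4, 2]

Z: 6·8 = 48 | 5·3+5·5+4·0+2·4 = 48
X: 6·4 = 24 | 5·0+5·0+4·3+2·6 = 24
B: 6·8 = 48 | 5·6+5·2+4·0+2·4 = 48
J: 6·6 = 36 | 5·0+5·2+4·6+2·1 = 36
Q: 6·2 = 12 | 5·0+5·0+4·0+2·6 = 12
gcd(6,5,5,4,2) = 1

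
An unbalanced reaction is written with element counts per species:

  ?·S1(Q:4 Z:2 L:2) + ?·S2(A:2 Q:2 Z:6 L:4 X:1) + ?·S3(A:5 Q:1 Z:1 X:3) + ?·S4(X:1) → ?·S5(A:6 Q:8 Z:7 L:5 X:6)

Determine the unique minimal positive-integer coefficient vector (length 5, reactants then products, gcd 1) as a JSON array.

A: 3·0+1·2+2·5+5·0 = 12 | 2·6 = 12
Q: 3·4+1·2+2·1+5·0 = 16 | 2·8 = 16
Z: 3·2+1·6+2·1+5·0 = 14 | 2·7 = 14
L: 3·2+1·4+2·0+5·0 = 10 | 2·5 = 10
X: 3·0+1·1+2·3+5·1 = 12 | 2·6 = 12
gcd(3,1,2,5,2) = 1

Coefficients: [3, 1, 2, 5, 2]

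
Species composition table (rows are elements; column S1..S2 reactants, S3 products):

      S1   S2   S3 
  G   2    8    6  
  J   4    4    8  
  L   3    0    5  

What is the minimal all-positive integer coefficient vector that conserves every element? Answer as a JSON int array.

Coefficients: [5, 1, 3]

G: 5·2+1·8 = 18 | 3·6 = 18
J: 5·4+1·4 = 24 | 3·8 = 24
L: 5·3+1·0 = 15 | 3·5 = 15
gcd(5,1,3) = 1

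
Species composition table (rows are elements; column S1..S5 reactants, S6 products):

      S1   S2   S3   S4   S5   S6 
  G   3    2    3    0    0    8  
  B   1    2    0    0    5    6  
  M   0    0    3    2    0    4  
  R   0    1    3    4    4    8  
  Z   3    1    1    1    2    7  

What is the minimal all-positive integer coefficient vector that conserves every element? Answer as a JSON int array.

Coefficients: [6, 2, 6, 1, 4, 5]

G: 6·3+2·2+6·3+1·0+4·0 = 40 | 5·8 = 40
B: 6·1+2·2+6·0+1·0+4·5 = 30 | 5·6 = 30
M: 6·0+2·0+6·3+1·2+4·0 = 20 | 5·4 = 20
R: 6·0+2·1+6·3+1·4+4·4 = 40 | 5·8 = 40
Z: 6·3+2·1+6·1+1·1+4·2 = 35 | 5·7 = 35
gcd(6,2,6,1,4,5) = 1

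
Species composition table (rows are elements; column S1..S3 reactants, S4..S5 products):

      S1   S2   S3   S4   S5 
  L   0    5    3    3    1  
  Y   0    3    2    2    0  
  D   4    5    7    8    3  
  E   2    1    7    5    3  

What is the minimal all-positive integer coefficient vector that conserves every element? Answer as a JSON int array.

Coefficients: [5, 2, 3, 6, 1]

L: 5·0+2·5+3·3 = 19 | 6·3+1·1 = 19
Y: 5·0+2·3+3·2 = 12 | 6·2+1·0 = 12
D: 5·4+2·5+3·7 = 51 | 6·8+1·3 = 51
E: 5·2+2·1+3·7 = 33 | 6·5+1·3 = 33
gcd(5,2,3,6,1) = 1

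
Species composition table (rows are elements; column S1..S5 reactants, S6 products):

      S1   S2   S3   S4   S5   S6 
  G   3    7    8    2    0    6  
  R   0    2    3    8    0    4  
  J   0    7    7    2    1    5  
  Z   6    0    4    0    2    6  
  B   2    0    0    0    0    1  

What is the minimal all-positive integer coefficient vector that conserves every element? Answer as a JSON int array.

Coefficients: [3, 1, 2, 2, 5, 6]

G: 3·3+1·7+2·8+2·2+5·0 = 36 | 6·6 = 36
R: 3·0+1·2+2·3+2·8+5·0 = 24 | 6·4 = 24
J: 3·0+1·7+2·7+2·2+5·1 = 30 | 6·5 = 30
Z: 3·6+1·0+2·4+2·0+5·2 = 36 | 6·6 = 36
B: 3·2+1·0+2·0+2·0+5·0 = 6 | 6·1 = 6
gcd(3,1,2,2,5,6) = 1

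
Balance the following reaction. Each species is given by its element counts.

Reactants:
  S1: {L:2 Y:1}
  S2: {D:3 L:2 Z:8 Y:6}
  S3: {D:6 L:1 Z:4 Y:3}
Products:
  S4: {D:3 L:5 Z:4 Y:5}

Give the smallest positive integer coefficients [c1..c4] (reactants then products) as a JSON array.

Coefficients: [6, 1, 1, 3]

D: 6·0+1·3+1·6 = 9 | 3·3 = 9
L: 6·2+1·2+1·1 = 15 | 3·5 = 15
Z: 6·0+1·8+1·4 = 12 | 3·4 = 12
Y: 6·1+1·6+1·3 = 15 | 3·5 = 15
gcd(6,1,1,3) = 1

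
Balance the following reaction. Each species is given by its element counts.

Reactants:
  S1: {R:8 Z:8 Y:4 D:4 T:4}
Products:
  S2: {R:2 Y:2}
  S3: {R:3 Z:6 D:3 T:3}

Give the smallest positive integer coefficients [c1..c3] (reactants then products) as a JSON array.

Coefficients: [3, 6, 4]

R: 3·8 = 24 | 6·2+4·3 = 24
Z: 3·8 = 24 | 6·0+4·6 = 24
Y: 3·4 = 12 | 6·2+4·0 = 12
D: 3·4 = 12 | 6·0+4·3 = 12
T: 3·4 = 12 | 6·0+4·3 = 12
gcd(3,6,4) = 1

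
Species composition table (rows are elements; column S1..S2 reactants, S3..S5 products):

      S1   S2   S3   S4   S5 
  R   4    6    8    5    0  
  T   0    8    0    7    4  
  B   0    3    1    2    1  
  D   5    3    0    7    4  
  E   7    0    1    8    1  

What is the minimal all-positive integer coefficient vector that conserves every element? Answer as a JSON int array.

R: 6·4+6·6 = 60 | 5·8+4·5+5·0 = 60
T: 6·0+6·8 = 48 | 5·0+4·7+5·4 = 48
B: 6·0+6·3 = 18 | 5·1+4·2+5·1 = 18
D: 6·5+6·3 = 48 | 5·0+4·7+5·4 = 48
E: 6·7+6·0 = 42 | 5·1+4·8+5·1 = 42
gcd(6,6,5,4,5) = 1

Coefficients: [6, 6, 5, 4, 5]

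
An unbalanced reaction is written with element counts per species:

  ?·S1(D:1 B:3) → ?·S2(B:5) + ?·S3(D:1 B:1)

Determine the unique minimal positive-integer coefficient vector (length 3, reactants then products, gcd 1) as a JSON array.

Coefficients: [5, 2, 5]

D: 5·1 = 5 | 2·0+5·1 = 5
B: 5·3 = 15 | 2·5+5·1 = 15
gcd(5,2,5) = 1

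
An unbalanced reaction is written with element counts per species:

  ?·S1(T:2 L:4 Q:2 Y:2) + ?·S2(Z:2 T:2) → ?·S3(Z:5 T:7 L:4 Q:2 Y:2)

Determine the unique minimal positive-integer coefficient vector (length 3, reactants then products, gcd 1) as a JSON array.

Z: 2·0+5·2 = 10 | 2·5 = 10
T: 2·2+5·2 = 14 | 2·7 = 14
L: 2·4+5·0 = 8 | 2·4 = 8
Q: 2·2+5·0 = 4 | 2·2 = 4
Y: 2·2+5·0 = 4 | 2·2 = 4
gcd(2,5,2) = 1

Coefficients: [2, 5, 2]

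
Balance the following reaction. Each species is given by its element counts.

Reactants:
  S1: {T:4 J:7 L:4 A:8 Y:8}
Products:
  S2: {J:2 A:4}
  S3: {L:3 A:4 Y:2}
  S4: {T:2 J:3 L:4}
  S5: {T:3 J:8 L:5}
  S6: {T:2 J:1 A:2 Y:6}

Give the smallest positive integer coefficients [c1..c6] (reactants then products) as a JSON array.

Coefficients: [5, 5, 2, 1, 2, 6]

T: 5·4 = 20 | 5·0+2·0+1·2+2·3+6·2 = 20
J: 5·7 = 35 | 5·2+2·0+1·3+2·8+6·1 = 35
L: 5·4 = 20 | 5·0+2·3+1·4+2·5+6·0 = 20
A: 5·8 = 40 | 5·4+2·4+1·0+2·0+6·2 = 40
Y: 5·8 = 40 | 5·0+2·2+1·0+2·0+6·6 = 40
gcd(5,5,2,1,2,6) = 1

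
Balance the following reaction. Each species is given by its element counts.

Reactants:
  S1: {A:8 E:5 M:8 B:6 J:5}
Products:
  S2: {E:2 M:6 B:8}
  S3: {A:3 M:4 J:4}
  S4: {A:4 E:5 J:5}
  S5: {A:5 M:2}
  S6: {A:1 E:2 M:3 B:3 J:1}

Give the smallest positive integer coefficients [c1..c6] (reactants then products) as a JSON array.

A: 5·8 = 40 | 3·0+2·3+3·4+4·5+2·1 = 40
E: 5·5 = 25 | 3·2+2·0+3·5+4·0+2·2 = 25
M: 5·8 = 40 | 3·6+2·4+3·0+4·2+2·3 = 40
B: 5·6 = 30 | 3·8+2·0+3·0+4·0+2·3 = 30
J: 5·5 = 25 | 3·0+2·4+3·5+4·0+2·1 = 25
gcd(5,3,2,3,4,2) = 1

Coefficients: [5, 3, 2, 3, 4, 2]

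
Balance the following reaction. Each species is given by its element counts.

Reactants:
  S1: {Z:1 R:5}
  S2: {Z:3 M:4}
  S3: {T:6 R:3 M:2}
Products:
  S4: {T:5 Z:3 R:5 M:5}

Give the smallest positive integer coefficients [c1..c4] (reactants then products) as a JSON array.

T: 3·0+5·0+5·6 = 30 | 6·5 = 30
Z: 3·1+5·3+5·0 = 18 | 6·3 = 18
R: 3·5+5·0+5·3 = 30 | 6·5 = 30
M: 3·0+5·4+5·2 = 30 | 6·5 = 30
gcd(3,5,5,6) = 1

Coefficients: [3, 5, 5, 6]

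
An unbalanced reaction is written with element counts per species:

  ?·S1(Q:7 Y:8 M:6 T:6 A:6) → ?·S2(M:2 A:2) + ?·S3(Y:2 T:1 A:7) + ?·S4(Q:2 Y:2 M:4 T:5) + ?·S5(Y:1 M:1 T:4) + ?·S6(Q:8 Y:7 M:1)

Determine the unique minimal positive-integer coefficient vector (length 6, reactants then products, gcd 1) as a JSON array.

Coefficients: [4, 5, 2, 2, 3, 3]

Q: 4·7 = 28 | 5·0+2·0+2·2+3·0+3·8 = 28
Y: 4·8 = 32 | 5·0+2·2+2·2+3·1+3·7 = 32
M: 4·6 = 24 | 5·2+2·0+2·4+3·1+3·1 = 24
T: 4·6 = 24 | 5·0+2·1+2·5+3·4+3·0 = 24
A: 4·6 = 24 | 5·2+2·7+2·0+3·0+3·0 = 24
gcd(4,5,2,2,3,3) = 1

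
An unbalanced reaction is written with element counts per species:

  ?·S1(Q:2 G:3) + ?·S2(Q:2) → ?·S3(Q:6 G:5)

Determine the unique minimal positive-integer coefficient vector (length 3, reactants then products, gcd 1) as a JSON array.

Q: 5·2+4·2 = 18 | 3·6 = 18
G: 5·3+4·0 = 15 | 3·5 = 15
gcd(5,4,3) = 1

Coefficients: [5, 4, 3]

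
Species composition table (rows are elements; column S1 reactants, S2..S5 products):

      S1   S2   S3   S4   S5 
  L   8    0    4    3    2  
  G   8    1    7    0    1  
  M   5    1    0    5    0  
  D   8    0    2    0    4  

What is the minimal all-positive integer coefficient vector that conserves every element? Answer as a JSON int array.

Coefficients: [3, 5, 2, 2, 5]

L: 3·8 = 24 | 5·0+2·4+2·3+5·2 = 24
G: 3·8 = 24 | 5·1+2·7+2·0+5·1 = 24
M: 3·5 = 15 | 5·1+2·0+2·5+5·0 = 15
D: 3·8 = 24 | 5·0+2·2+2·0+5·4 = 24
gcd(3,5,2,2,5) = 1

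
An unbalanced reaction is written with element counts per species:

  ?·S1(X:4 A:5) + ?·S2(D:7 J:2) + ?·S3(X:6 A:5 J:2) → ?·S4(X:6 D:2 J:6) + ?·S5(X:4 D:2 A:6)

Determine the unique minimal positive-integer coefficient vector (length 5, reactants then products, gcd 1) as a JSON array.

X: 2·4+2·0+4·6 = 32 | 2·6+5·4 = 32
D: 2·0+2·7+4·0 = 14 | 2·2+5·2 = 14
A: 2·5+2·0+4·5 = 30 | 2·0+5·6 = 30
J: 2·0+2·2+4·2 = 12 | 2·6+5·0 = 12
gcd(2,2,4,2,5) = 1

Coefficients: [2, 2, 4, 2, 5]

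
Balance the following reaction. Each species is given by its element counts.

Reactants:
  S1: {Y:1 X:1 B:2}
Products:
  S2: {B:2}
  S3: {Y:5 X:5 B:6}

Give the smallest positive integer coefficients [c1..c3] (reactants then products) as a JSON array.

Coefficients: [5, 2, 1]

Y: 5·1 = 5 | 2·0+1·5 = 5
X: 5·1 = 5 | 2·0+1·5 = 5
B: 5·2 = 10 | 2·2+1·6 = 10
gcd(5,2,1) = 1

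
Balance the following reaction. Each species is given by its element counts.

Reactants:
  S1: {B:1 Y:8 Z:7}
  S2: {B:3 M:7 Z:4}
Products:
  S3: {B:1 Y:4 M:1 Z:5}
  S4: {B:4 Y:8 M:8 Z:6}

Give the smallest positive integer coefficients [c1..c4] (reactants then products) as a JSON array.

B: 4·1+2·3 = 10 | 6·1+1·4 = 10
Y: 4·8+2·0 = 32 | 6·4+1·8 = 32
M: 4·0+2·7 = 14 | 6·1+1·8 = 14
Z: 4·7+2·4 = 36 | 6·5+1·6 = 36
gcd(4,2,6,1) = 1

Coefficients: [4, 2, 6, 1]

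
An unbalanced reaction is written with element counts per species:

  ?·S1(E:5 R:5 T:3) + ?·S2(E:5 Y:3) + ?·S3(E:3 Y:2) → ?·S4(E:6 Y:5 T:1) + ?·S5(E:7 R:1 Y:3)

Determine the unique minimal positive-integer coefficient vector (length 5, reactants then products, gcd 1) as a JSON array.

E: 1·5+6·5+6·3 = 53 | 3·6+5·7 = 53
R: 1·5+6·0+6·0 = 5 | 3·0+5·1 = 5
Y: 1·0+6·3+6·2 = 30 | 3·5+5·3 = 30
T: 1·3+6·0+6·0 = 3 | 3·1+5·0 = 3
gcd(1,6,6,3,5) = 1

Coefficients: [1, 6, 6, 3, 5]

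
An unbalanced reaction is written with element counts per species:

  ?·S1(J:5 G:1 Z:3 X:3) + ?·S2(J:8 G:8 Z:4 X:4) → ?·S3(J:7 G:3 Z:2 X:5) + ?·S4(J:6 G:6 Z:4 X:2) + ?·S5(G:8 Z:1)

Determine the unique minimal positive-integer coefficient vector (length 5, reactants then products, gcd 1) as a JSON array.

Coefficients: [1, 5, 3, 4, 1]

J: 1·5+5·8 = 45 | 3·7+4·6+1·0 = 45
G: 1·1+5·8 = 41 | 3·3+4·6+1·8 = 41
Z: 1·3+5·4 = 23 | 3·2+4·4+1·1 = 23
X: 1·3+5·4 = 23 | 3·5+4·2+1·0 = 23
gcd(1,5,3,4,1) = 1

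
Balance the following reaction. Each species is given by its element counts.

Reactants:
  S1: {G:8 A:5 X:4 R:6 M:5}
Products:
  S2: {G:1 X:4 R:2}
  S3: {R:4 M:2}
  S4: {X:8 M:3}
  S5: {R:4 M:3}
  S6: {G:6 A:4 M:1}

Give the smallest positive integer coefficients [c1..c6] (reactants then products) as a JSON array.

Coefficients: [4, 2, 3, 1, 2, 5]

G: 4·8 = 32 | 2·1+3·0+1·0+2·0+5·6 = 32
A: 4·5 = 20 | 2·0+3·0+1·0+2·0+5·4 = 20
X: 4·4 = 16 | 2·4+3·0+1·8+2·0+5·0 = 16
R: 4·6 = 24 | 2·2+3·4+1·0+2·4+5·0 = 24
M: 4·5 = 20 | 2·0+3·2+1·3+2·3+5·1 = 20
gcd(4,2,3,1,2,5) = 1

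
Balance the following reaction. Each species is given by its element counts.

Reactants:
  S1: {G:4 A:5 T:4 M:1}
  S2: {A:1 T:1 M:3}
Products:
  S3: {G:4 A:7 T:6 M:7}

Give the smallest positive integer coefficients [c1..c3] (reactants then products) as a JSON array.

G: 1·4+2·0 = 4 | 1·4 = 4
A: 1·5+2·1 = 7 | 1·7 = 7
T: 1·4+2·1 = 6 | 1·6 = 6
M: 1·1+2·3 = 7 | 1·7 = 7
gcd(1,2,1) = 1

Coefficients: [1, 2, 1]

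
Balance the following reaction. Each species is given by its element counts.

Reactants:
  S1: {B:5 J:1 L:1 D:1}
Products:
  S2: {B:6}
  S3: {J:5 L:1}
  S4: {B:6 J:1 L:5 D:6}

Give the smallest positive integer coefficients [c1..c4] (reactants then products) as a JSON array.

Coefficients: [6, 4, 1, 1]

B: 6·5 = 30 | 4·6+1·0+1·6 = 30
J: 6·1 = 6 | 4·0+1·5+1·1 = 6
L: 6·1 = 6 | 4·0+1·1+1·5 = 6
D: 6·1 = 6 | 4·0+1·0+1·6 = 6
gcd(6,4,1,1) = 1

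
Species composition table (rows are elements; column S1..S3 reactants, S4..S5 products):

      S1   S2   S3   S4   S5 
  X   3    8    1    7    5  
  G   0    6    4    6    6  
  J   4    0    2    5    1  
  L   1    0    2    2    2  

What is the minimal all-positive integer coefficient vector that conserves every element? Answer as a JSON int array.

X: 4·3+4·8+6·1 = 50 | 5·7+3·5 = 50
G: 4·0+4·6+6·4 = 48 | 5·6+3·6 = 48
J: 4·4+4·0+6·2 = 28 | 5·5+3·1 = 28
L: 4·1+4·0+6·2 = 16 | 5·2+3·2 = 16
gcd(4,4,6,5,3) = 1

Coefficients: [4, 4, 6, 5, 3]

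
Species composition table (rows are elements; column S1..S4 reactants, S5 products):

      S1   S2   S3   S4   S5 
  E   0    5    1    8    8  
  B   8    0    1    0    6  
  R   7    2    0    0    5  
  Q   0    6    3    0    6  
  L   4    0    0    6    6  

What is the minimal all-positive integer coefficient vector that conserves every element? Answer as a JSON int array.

Coefficients: [3, 2, 6, 3, 5]

E: 3·0+2·5+6·1+3·8 = 40 | 5·8 = 40
B: 3·8+2·0+6·1+3·0 = 30 | 5·6 = 30
R: 3·7+2·2+6·0+3·0 = 25 | 5·5 = 25
Q: 3·0+2·6+6·3+3·0 = 30 | 5·6 = 30
L: 3·4+2·0+6·0+3·6 = 30 | 5·6 = 30
gcd(3,2,6,3,5) = 1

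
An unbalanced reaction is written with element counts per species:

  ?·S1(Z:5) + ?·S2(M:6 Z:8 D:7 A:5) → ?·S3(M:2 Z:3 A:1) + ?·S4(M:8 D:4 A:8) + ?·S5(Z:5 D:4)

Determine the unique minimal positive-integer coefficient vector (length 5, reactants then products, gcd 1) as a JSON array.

Coefficients: [1, 4, 4, 2, 5]

M: 1·0+4·6 = 24 | 4·2+2·8+5·0 = 24
Z: 1·5+4·8 = 37 | 4·3+2·0+5·5 = 37
D: 1·0+4·7 = 28 | 4·0+2·4+5·4 = 28
A: 1·0+4·5 = 20 | 4·1+2·8+5·0 = 20
gcd(1,4,4,2,5) = 1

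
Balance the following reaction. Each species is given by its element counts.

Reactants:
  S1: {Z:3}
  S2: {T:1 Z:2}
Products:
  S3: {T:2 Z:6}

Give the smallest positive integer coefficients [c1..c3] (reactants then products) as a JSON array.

Coefficients: [2, 6, 3]

T: 2·0+6·1 = 6 | 3·2 = 6
Z: 2·3+6·2 = 18 | 3·6 = 18
gcd(2,6,3) = 1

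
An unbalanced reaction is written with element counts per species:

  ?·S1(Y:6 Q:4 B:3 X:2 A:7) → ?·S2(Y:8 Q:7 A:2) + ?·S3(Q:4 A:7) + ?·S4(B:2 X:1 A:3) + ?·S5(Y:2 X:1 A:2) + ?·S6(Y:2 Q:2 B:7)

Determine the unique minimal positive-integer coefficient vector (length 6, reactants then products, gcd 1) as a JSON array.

Coefficients: [5, 2, 1, 4, 6, 1]

Y: 5·6 = 30 | 2·8+1·0+4·0+6·2+1·2 = 30
Q: 5·4 = 20 | 2·7+1·4+4·0+6·0+1·2 = 20
B: 5·3 = 15 | 2·0+1·0+4·2+6·0+1·7 = 15
X: 5·2 = 10 | 2·0+1·0+4·1+6·1+1·0 = 10
A: 5·7 = 35 | 2·2+1·7+4·3+6·2+1·0 = 35
gcd(5,2,1,4,6,1) = 1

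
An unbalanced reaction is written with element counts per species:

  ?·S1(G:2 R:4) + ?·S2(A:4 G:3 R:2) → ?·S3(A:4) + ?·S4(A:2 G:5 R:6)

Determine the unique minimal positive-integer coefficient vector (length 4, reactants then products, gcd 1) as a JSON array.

Coefficients: [2, 2, 1, 2]

A: 2·0+2·4 = 8 | 1·4+2·2 = 8
G: 2·2+2·3 = 10 | 1·0+2·5 = 10
R: 2·4+2·2 = 12 | 1·0+2·6 = 12
gcd(2,2,1,2) = 1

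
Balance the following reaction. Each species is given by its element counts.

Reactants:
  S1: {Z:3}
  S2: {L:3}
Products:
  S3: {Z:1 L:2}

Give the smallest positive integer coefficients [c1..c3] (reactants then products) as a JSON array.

Coefficients: [1, 2, 3]

Z: 1·3+2·0 = 3 | 3·1 = 3
L: 1·0+2·3 = 6 | 3·2 = 6
gcd(1,2,3) = 1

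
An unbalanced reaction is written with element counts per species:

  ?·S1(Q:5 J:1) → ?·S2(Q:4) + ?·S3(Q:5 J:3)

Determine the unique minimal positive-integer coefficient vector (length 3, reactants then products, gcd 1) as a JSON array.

Q: 6·5 = 30 | 5·4+2·5 = 30
J: 6·1 = 6 | 5·0+2·3 = 6
gcd(6,5,2) = 1

Coefficients: [6, 5, 2]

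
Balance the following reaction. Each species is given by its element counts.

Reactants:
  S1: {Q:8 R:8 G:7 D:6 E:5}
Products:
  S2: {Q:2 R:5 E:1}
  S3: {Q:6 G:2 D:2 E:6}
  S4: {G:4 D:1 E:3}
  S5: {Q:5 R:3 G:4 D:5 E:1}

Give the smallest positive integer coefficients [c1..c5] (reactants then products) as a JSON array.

Q: 6·8 = 48 | 6·2+1·6+4·0+6·5 = 48
R: 6·8 = 48 | 6·5+1·0+4·0+6·3 = 48
G: 6·7 = 42 | 6·0+1·2+4·4+6·4 = 42
D: 6·6 = 36 | 6·0+1·2+4·1+6·5 = 36
E: 6·5 = 30 | 6·1+1·6+4·3+6·1 = 30
gcd(6,6,1,4,6) = 1

Coefficients: [6, 6, 1, 4, 6]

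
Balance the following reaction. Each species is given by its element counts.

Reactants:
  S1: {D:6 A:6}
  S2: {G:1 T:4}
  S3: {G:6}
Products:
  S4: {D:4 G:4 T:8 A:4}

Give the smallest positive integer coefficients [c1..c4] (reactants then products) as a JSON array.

D: 2·6+6·0+1·0 = 12 | 3·4 = 12
G: 2·0+6·1+1·6 = 12 | 3·4 = 12
T: 2·0+6·4+1·0 = 24 | 3·8 = 24
A: 2·6+6·0+1·0 = 12 | 3·4 = 12
gcd(2,6,1,3) = 1

Coefficients: [2, 6, 1, 3]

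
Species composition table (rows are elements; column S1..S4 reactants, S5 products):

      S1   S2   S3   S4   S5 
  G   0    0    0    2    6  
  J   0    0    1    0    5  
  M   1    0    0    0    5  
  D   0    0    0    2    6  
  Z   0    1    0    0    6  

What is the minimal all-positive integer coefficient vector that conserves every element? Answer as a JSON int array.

Coefficients: [5, 6, 5, 3, 1]

G: 5·0+6·0+5·0+3·2 = 6 | 1·6 = 6
J: 5·0+6·0+5·1+3·0 = 5 | 1·5 = 5
M: 5·1+6·0+5·0+3·0 = 5 | 1·5 = 5
D: 5·0+6·0+5·0+3·2 = 6 | 1·6 = 6
Z: 5·0+6·1+5·0+3·0 = 6 | 1·6 = 6
gcd(5,6,5,3,1) = 1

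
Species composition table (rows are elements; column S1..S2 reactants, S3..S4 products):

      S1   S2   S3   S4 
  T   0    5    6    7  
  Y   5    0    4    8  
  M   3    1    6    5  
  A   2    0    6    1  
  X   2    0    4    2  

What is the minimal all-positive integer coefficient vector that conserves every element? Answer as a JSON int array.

Coefficients: [4, 4, 1, 2]

T: 4·0+4·5 = 20 | 1·6+2·7 = 20
Y: 4·5+4·0 = 20 | 1·4+2·8 = 20
M: 4·3+4·1 = 16 | 1·6+2·5 = 16
A: 4·2+4·0 = 8 | 1·6+2·1 = 8
X: 4·2+4·0 = 8 | 1·4+2·2 = 8
gcd(4,4,1,2) = 1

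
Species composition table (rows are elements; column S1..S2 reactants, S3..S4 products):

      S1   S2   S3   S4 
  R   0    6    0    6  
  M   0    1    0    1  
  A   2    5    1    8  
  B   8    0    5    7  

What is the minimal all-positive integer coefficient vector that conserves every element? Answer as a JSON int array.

Coefficients: [4, 1, 5, 1]

R: 4·0+1·6 = 6 | 5·0+1·6 = 6
M: 4·0+1·1 = 1 | 5·0+1·1 = 1
A: 4·2+1·5 = 13 | 5·1+1·8 = 13
B: 4·8+1·0 = 32 | 5·5+1·7 = 32
gcd(4,1,5,1) = 1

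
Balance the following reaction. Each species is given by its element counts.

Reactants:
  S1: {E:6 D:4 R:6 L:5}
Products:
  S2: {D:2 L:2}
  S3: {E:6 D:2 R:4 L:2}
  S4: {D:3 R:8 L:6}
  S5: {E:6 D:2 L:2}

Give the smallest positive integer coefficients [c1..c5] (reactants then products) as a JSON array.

E: 6·6 = 36 | 3·0+5·6+2·0+1·6 = 36
D: 6·4 = 24 | 3·2+5·2+2·3+1·2 = 24
R: 6·6 = 36 | 3·0+5·4+2·8+1·0 = 36
L: 6·5 = 30 | 3·2+5·2+2·6+1·2 = 30
gcd(6,3,5,2,1) = 1

Coefficients: [6, 3, 5, 2, 1]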